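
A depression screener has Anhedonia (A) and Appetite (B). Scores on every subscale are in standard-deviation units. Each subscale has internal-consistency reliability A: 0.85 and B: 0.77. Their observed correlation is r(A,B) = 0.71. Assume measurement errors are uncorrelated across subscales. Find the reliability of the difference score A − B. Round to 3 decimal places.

0.345

Var(A−B) = 1 + 1 − 2·0.71 = 2 − 1.42 = 0.58.
With uncorrelated errors the cross-covariances are all true-score covariance, so they carry over unchanged; only the diagonal terms shrink to ρᵢσᵢ².
True-score variance = [0.85 + 0.77] − 1.42 = 1.62 − 1.42 = 0.2.
Reliability = 0.2 / 0.58 = 0.345.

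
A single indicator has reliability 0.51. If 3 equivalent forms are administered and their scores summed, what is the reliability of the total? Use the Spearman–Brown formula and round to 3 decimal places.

0.757

ρ_k = kρ / (1 + (k−1)ρ) = 3·0.51 / (1 + 2·0.51) = 1.530 / 2.020 = 0.757.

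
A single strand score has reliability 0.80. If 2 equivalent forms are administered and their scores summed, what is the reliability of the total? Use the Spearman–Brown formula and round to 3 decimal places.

ρ_k = kρ / (1 + (k−1)ρ) = 2·0.80 / (1 + 1·0.80) = 1.600 / 1.800 = 0.889.

0.889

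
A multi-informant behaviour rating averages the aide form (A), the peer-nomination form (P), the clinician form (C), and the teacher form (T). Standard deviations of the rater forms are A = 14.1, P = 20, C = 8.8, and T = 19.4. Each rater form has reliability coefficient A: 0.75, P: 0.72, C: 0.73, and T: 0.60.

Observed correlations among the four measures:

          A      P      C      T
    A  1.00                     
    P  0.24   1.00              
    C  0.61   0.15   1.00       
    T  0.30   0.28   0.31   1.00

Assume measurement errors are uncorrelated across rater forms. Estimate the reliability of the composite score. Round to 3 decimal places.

Var(A+P+C+T) = 14.1² + 20² + 8.8² + 19.4² + 2·[14.1·20·0.24 + 14.1·8.8·0.61 + 14.1·19.4·0.30 + 20·8.8·0.15 + 20·19.4·0.28 + 8.8·19.4·0.31] = 1052.61 + 826.788 = 1879.4.
Because errors are independent across components, Cov(Tᵢ,Tⱼ) = Cov(Xᵢ,Xⱼ); the off-diagonal part of the true-score variance is the same as above.
True-score variance = [14.1²·0.75 + 20²·0.72 + 8.8²·0.73 + 19.4²·0.60] + 826.788 = 719.455 + 826.788 = 1546.24.
Reliability = 1546.24 / 1879.4 = 0.823.

0.823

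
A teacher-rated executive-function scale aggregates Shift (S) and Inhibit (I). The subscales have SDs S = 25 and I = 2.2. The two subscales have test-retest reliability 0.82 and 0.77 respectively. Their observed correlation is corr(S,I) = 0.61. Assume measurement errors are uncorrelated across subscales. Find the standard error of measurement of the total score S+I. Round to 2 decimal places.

Var(total) = 629.84 + 67.1 = 696.94.
True-score variance = 516.227 + 67.1 = 583.327, so reliability = 0.8370.
Error variance = 696.94 − 583.327 = 113.613; SEM = √113.613 = 10.66.

10.66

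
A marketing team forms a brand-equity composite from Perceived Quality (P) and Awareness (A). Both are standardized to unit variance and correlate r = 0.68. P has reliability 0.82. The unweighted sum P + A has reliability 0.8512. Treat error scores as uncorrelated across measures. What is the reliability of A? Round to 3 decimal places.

Var(P+A) = 2 + 2·0.68 = 3.360.
True-score variance = ρ_P + ρ_A + 2·0.68, so 0.8512 = (0.82 + ρ_A + 1.36) / 3.360.
ρ_A = 0.8512·3.360 − 0.82 − 1.36 = 0.680.

0.680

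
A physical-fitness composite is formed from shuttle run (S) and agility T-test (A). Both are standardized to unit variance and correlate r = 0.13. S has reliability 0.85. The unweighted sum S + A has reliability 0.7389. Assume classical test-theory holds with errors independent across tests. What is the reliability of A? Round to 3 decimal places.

0.560

Var(S+A) = 2 + 2·0.13 = 2.260.
True-score variance = ρ_S + ρ_A + 2·0.13, so 0.7389 = (0.85 + ρ_A + 0.26) / 2.260.
ρ_A = 0.7389·2.260 − 0.85 − 0.26 = 0.560.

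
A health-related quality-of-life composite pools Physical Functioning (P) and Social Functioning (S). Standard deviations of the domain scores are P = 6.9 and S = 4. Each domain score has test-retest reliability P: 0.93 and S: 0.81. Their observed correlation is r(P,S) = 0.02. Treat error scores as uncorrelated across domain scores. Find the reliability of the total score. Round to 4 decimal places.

Var(P+S) = 6.9² + 4² + 2·[6.9·4·0.02] = 63.61 + 1.104 = 64.714.
Under uncorrelated errors the observed covariances equal the true-score covariances, so only the own-variance terms attenuate.
True-score variance = [6.9²·0.93 + 4²·0.81] + 1.104 = 57.2373 + 1.104 = 58.3413.
Reliability = 58.3413 / 64.714 = 0.9015.

0.9015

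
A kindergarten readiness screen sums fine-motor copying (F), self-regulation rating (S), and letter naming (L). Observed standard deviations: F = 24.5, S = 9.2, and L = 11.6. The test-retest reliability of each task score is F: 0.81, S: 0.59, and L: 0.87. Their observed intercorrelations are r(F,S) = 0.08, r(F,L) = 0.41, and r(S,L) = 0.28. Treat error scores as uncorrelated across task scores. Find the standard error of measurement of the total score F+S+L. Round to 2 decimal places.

12.89

Var(total) = 819.45 + 328.871 = 1148.32.
True-score variance = 653.207 + 328.871 = 982.079, so reliability = 0.8552.
Error variance = 1148.32 − 982.079 = 166.243; SEM = √166.243 = 12.89.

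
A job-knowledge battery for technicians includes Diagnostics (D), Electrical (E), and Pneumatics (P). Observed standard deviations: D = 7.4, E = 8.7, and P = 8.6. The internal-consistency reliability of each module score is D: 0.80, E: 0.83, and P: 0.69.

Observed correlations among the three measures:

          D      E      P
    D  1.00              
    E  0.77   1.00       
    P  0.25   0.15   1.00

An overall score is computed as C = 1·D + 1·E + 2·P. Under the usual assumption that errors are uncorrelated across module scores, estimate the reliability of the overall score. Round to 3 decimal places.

0.818

Var(C) = 7.4² + 8.7² + 2²·8.6² + 2·[7.4·8.7·0.77 + 2·7.4·8.6·0.25 + 2·8.7·8.6·0.15] = 426.29 + 207.677 = 633.967.
With uncorrelated errors the cross-covariances are all true-score covariance, so they carry over unchanged; only the diagonal terms shrink to ρᵢσᵢ².
True-score variance = [7.4²·0.80 + 8.7²·0.83 + 2²·8.6²·0.69] + 207.677 = 310.76 + 207.677 = 518.437.
Reliability = 518.437 / 633.967 = 0.818.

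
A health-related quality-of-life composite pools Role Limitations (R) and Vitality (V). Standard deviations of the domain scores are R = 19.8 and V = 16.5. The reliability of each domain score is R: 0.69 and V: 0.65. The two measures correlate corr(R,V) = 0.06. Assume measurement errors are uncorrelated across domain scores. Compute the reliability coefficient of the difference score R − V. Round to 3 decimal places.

Var(R−V) = 19.8² + 16.5² − 2·19.8·16.5·0.06 = 664.29 − 39.204 = 625.086.
Under uncorrelated errors the observed covariances equal the true-score covariances, so only the own-variance terms attenuate.
True-score variance = [19.8²·0.69 + 16.5²·0.65] − 39.204 = 447.47 − 39.204 = 408.266.
Reliability = 408.266 / 625.086 = 0.653.

0.653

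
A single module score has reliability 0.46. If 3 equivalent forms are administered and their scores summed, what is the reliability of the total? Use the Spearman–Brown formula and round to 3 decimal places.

0.719

ρ_k = kρ / (1 + (k−1)ρ) = 3·0.46 / (1 + 2·0.46) = 1.380 / 1.920 = 0.719.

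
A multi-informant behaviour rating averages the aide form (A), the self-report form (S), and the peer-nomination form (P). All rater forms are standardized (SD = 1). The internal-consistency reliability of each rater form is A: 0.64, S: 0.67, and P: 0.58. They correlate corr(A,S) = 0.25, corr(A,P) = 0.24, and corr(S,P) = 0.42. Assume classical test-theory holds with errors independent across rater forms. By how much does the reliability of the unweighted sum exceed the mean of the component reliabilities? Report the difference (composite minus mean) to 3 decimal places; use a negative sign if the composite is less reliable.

Var(sum) = 3 + 1.82 = 4.82; true-score variance = 1.89 + 1.82 = 3.71; composite reliability = 0.7697.
Mean component reliability = 0.6300.
Difference = 0.7697 − 0.6300 = 0.140.

0.140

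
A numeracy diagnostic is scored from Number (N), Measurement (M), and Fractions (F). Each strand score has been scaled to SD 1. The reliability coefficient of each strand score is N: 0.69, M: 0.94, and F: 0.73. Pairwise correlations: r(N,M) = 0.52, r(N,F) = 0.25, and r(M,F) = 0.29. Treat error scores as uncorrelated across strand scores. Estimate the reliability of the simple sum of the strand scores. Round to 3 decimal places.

0.875

Var(N+M+F) = 3 + 2·[0.52 + 0.25 + 0.29] = 3 + 2.12 = 5.12.
Because errors are independent across components, Cov(Tᵢ,Tⱼ) = Cov(Xᵢ,Xⱼ); the off-diagonal part of the true-score variance is the same as above.
True-score variance = [0.69 + 0.94 + 0.73] + 2.12 = 2.36 + 2.12 = 4.48.
Reliability = 4.48 / 5.12 = 0.875.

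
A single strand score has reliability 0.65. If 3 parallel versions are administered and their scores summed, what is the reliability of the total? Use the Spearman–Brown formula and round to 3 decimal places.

0.848

ρ_k = kρ / (1 + (k−1)ρ) = 3·0.65 / (1 + 2·0.65) = 1.950 / 2.300 = 0.848.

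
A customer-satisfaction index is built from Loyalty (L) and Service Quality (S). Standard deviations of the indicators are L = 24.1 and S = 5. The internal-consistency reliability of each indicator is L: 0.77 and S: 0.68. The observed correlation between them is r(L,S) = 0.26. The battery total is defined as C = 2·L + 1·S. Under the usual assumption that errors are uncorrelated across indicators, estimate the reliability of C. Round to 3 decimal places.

Var(C) = 2²·24.1² + 5² + 2·[2·24.1·5·0.26] = 2348.24 + 125.32 = 2473.56.
Because errors are independent across components, Cov(Tᵢ,Tⱼ) = Cov(Xᵢ,Xⱼ); the off-diagonal part of the true-score variance is the same as above.
True-score variance = [2²·24.1²·0.77 + 5²·0.68] + 125.32 = 1805.89 + 125.32 = 1931.21.
Reliability = 1931.21 / 2473.56 = 0.781.

0.781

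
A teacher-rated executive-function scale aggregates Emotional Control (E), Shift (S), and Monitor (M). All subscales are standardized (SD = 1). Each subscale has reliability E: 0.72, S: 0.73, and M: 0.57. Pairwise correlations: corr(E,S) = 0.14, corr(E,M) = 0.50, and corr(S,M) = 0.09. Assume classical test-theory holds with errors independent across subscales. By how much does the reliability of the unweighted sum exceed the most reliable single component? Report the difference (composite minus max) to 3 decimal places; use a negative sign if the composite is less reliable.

0.050

Var(sum) = 3 + 1.46 = 4.46; true-score variance = 2.02 + 1.46 = 3.48; composite reliability = 0.7803.
Max component reliability = 0.7300.
Difference = 0.7803 − 0.7300 = 0.050.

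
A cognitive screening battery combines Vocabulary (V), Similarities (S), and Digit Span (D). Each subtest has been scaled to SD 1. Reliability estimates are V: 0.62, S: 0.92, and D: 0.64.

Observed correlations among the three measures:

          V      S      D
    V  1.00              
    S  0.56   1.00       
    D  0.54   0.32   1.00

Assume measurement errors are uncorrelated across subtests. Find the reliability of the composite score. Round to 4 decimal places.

0.8596

Var(V+S+D) = 3 + 2·[0.56 + 0.54 + 0.32] = 3 + 2.84 = 5.84.
With uncorrelated errors the cross-covariances are all true-score covariance, so they carry over unchanged; only the diagonal terms shrink to ρᵢσᵢ².
True-score variance = [0.62 + 0.92 + 0.64] + 2.84 = 2.18 + 2.84 = 5.02.
Reliability = 5.02 / 5.84 = 0.8596.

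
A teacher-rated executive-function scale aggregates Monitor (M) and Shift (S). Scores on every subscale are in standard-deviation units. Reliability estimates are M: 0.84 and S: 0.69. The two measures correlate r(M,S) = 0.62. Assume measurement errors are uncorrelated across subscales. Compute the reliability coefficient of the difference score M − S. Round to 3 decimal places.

0.382

Var(M−S) = 1 + 1 − 2·0.62 = 2 − 1.24 = 0.76.
With uncorrelated errors the cross-covariances are all true-score covariance, so they carry over unchanged; only the diagonal terms shrink to ρᵢσᵢ².
True-score variance = [0.84 + 0.69] − 1.24 = 1.53 − 1.24 = 0.29.
Reliability = 0.29 / 0.76 = 0.382.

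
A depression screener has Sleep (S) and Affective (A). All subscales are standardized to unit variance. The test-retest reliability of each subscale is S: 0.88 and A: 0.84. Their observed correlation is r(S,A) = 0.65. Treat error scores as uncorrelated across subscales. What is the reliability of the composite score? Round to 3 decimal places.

0.915

Var(S+A) = 2 + 2·[0.65] = 2 + 1.3 = 3.3.
Because errors are independent across components, Cov(Tᵢ,Tⱼ) = Cov(Xᵢ,Xⱼ); the off-diagonal part of the true-score variance is the same as above.
True-score variance = [0.88 + 0.84] + 1.3 = 1.72 + 1.3 = 3.02.
Reliability = 3.02 / 3.3 = 0.915.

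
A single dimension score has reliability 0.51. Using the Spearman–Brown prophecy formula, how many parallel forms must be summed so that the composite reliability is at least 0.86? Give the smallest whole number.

k ≥ ρ*(1−ρ₁)/(ρ₁(1−ρ*)) = 0.86·0.49 / (0.51·0.14) = 5.902.
Smallest integer k = 6.

6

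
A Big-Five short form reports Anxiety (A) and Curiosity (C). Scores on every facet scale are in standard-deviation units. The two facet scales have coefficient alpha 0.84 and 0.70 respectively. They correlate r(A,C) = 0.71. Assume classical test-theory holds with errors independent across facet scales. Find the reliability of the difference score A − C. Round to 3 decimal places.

Var(A−C) = 1 + 1 − 2·0.71 = 2 − 1.42 = 0.58.
With uncorrelated errors the cross-covariances are all true-score covariance, so they carry over unchanged; only the diagonal terms shrink to ρᵢσᵢ².
True-score variance = [0.84 + 0.70] − 1.42 = 1.54 − 1.42 = 0.12.
Reliability = 0.12 / 0.58 = 0.207.

0.207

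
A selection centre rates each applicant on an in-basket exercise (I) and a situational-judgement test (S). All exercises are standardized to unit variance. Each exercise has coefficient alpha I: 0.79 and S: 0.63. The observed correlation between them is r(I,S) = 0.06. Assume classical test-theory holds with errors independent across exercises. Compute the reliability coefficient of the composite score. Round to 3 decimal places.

Var(I+S) = 2 + 2·[0.06] = 2 + 0.12 = 2.12.
Under uncorrelated errors the observed covariances equal the true-score covariances, so only the own-variance terms attenuate.
True-score variance = [0.79 + 0.63] + 0.12 = 1.42 + 0.12 = 1.54.
Reliability = 1.54 / 2.12 = 0.726.

0.726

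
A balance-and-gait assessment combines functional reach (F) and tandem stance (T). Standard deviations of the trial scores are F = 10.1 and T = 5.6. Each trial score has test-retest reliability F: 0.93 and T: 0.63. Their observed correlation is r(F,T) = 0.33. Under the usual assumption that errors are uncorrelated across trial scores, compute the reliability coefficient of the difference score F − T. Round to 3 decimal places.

Var(F−T) = 10.1² + 5.6² − 2·10.1·5.6·0.33 = 133.37 − 37.3296 = 96.0404.
Under uncorrelated errors the observed covariances equal the true-score covariances, so only the own-variance terms attenuate.
True-score variance = [10.1²·0.93 + 5.6²·0.63] − 37.3296 = 114.626 − 37.3296 = 77.2965.
Reliability = 77.2965 / 96.0404 = 0.805.

0.805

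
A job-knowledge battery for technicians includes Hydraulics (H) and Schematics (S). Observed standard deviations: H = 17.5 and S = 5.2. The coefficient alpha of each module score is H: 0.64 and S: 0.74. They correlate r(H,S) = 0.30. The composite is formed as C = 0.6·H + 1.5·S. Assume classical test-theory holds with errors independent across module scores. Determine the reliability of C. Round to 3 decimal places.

Var(C) = 0.6²·17.5² + 1.5²·5.2² + 2·[0.9·17.5·5.2·0.30] = 171.09 + 49.14 = 220.23.
With uncorrelated errors the cross-covariances are all true-score covariance, so they carry over unchanged; only the diagonal terms shrink to ρᵢσᵢ².
True-score variance = [0.6²·17.5²·0.64 + 1.5²·5.2²·0.74] + 49.14 = 115.582 + 49.14 = 164.722.
Reliability = 164.722 / 220.23 = 0.748.

0.748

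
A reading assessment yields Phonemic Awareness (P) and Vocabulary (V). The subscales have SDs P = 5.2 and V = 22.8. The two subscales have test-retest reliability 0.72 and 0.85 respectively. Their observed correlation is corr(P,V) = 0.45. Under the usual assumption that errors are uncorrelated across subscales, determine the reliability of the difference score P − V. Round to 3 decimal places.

0.806

Var(P−V) = 5.2² + 22.8² − 2·5.2·22.8·0.45 = 546.88 − 106.704 = 440.176.
Under uncorrelated errors the observed covariances equal the true-score covariances, so only the own-variance terms attenuate.
True-score variance = [5.2²·0.72 + 22.8²·0.85] − 106.704 = 461.333 − 106.704 = 354.629.
Reliability = 354.629 / 440.176 = 0.806.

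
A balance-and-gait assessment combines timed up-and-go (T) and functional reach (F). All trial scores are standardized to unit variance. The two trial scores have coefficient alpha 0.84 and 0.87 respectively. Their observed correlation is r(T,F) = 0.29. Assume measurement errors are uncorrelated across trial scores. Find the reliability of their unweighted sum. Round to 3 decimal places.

0.888

Var(T+F) = 2 + 2·[0.29] = 2 + 0.58 = 2.58.
Under uncorrelated errors the observed covariances equal the true-score covariances, so only the own-variance terms attenuate.
True-score variance = [0.84 + 0.87] + 0.58 = 1.71 + 0.58 = 2.29.
Reliability = 2.29 / 2.58 = 0.888.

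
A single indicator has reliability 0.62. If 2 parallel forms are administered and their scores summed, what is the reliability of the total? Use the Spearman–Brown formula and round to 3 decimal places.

0.765

ρ_k = kρ / (1 + (k−1)ρ) = 2·0.62 / (1 + 1·0.62) = 1.240 / 1.620 = 0.765.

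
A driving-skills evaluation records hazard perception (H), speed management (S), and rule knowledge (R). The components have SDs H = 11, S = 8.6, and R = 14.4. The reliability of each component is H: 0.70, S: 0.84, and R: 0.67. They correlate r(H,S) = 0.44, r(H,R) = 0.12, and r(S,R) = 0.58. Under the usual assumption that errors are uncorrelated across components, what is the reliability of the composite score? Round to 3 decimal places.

0.825

Var(H+S+R) = 11² + 8.6² + 14.4² + 2·[11·8.6·0.44 + 11·14.4·0.12 + 8.6·14.4·0.58] = 402.32 + 264.918 = 667.238.
With uncorrelated errors the cross-covariances are all true-score covariance, so they carry over unchanged; only the diagonal terms shrink to ρᵢσᵢ².
True-score variance = [11²·0.70 + 8.6²·0.84 + 14.4²·0.67] + 264.918 = 285.758 + 264.918 = 550.676.
Reliability = 550.676 / 667.238 = 0.825.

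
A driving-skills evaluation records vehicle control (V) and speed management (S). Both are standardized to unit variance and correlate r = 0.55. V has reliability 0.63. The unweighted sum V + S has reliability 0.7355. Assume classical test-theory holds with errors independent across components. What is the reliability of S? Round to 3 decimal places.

0.550

Var(V+S) = 2 + 2·0.55 = 3.100.
True-score variance = ρ_V + ρ_S + 2·0.55, so 0.7355 = (0.63 + ρ_S + 1.10) / 3.100.
ρ_S = 0.7355·3.100 − 0.63 − 1.10 = 0.550.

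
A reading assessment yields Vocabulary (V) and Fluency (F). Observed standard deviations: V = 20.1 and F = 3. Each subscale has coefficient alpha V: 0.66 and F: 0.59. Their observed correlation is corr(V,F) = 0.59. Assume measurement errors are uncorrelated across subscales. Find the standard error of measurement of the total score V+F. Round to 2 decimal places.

11.88

Var(total) = 413.01 + 71.154 = 484.164.
True-score variance = 271.957 + 71.154 = 343.111, so reliability = 0.7087.
Error variance = 484.164 − 343.111 = 141.053; SEM = √141.053 = 11.88.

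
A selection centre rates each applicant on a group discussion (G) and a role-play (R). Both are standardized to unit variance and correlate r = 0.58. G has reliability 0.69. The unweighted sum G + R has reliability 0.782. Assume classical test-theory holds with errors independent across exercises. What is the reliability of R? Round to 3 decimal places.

Var(G+R) = 2 + 2·0.58 = 3.160.
True-score variance = ρ_G + ρ_R + 2·0.58, so 0.782 = (0.69 + ρ_R + 1.16) / 3.160.
ρ_R = 0.782·3.160 − 0.69 − 1.16 = 0.621.

0.621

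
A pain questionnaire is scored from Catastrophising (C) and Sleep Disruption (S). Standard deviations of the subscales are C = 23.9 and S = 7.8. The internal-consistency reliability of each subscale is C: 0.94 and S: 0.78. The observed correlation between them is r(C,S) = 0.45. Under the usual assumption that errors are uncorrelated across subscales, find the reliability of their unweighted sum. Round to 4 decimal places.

Var(C+S) = 23.9² + 7.8² + 2·[23.9·7.8·0.45] = 632.05 + 167.778 = 799.828.
Under uncorrelated errors the observed covariances equal the true-score covariances, so only the own-variance terms attenuate.
True-score variance = [23.9²·0.94 + 7.8²·0.78] + 167.778 = 584.393 + 167.778 = 752.171.
Reliability = 752.171 / 799.828 = 0.9404.

0.9404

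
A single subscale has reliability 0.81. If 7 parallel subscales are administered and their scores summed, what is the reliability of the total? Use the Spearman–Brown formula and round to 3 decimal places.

0.968

ρ_k = kρ / (1 + (k−1)ρ) = 7·0.81 / (1 + 6·0.81) = 5.670 / 5.860 = 0.968.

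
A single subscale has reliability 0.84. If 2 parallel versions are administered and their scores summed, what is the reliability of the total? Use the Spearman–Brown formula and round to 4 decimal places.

0.9130

ρ_k = kρ / (1 + (k−1)ρ) = 2·0.84 / (1 + 1·0.84) = 1.680 / 1.840 = 0.9130.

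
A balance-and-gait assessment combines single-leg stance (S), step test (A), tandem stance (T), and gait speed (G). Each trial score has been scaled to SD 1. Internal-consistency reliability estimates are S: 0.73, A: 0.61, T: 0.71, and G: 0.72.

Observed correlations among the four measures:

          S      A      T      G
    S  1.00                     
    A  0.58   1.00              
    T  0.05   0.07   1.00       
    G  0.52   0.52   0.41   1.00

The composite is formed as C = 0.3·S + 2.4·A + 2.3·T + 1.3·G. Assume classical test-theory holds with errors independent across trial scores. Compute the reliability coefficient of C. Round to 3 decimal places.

Var(C) = 0.3² + 2.4² + 2.3² + 1.3² + 2·[0.72·0.58 + 0.69·0.05 + 0.39·0.52 + 5.52·0.07 + 3.12·0.52 + 2.99·0.41] = 12.83 + 7.7792 = 20.6092.
Because errors are independent across components, Cov(Tᵢ,Tⱼ) = Cov(Xᵢ,Xⱼ); the off-diagonal part of the true-score variance is the same as above.
True-score variance = [0.3²·0.73 + 2.4²·0.61 + 2.3²·0.71 + 1.3²·0.72] + 7.7792 = 8.552 + 7.7792 = 16.3312.
Reliability = 16.3312 / 20.6092 = 0.792.

0.792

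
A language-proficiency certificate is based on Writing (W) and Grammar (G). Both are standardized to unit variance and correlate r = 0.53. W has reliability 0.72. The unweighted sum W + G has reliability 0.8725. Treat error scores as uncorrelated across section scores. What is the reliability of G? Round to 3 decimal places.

0.890

Var(W+G) = 2 + 2·0.53 = 3.060.
True-score variance = ρ_W + ρ_G + 2·0.53, so 0.8725 = (0.72 + ρ_G + 1.06) / 3.060.
ρ_G = 0.8725·3.060 − 0.72 − 1.06 = 0.890.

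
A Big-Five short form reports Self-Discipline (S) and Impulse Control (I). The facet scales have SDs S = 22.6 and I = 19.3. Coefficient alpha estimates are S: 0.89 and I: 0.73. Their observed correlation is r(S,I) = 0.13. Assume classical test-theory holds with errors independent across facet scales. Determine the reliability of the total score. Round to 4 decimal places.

Var(S+I) = 22.6² + 19.3² + 2·[22.6·19.3·0.13] = 883.25 + 113.407 = 996.657.
With uncorrelated errors the cross-covariances are all true-score covariance, so they carry over unchanged; only the diagonal terms shrink to ρᵢσᵢ².
True-score variance = [22.6²·0.89 + 19.3²·0.73] + 113.407 = 726.494 + 113.407 = 839.901.
Reliability = 839.901 / 996.657 = 0.8427.

0.8427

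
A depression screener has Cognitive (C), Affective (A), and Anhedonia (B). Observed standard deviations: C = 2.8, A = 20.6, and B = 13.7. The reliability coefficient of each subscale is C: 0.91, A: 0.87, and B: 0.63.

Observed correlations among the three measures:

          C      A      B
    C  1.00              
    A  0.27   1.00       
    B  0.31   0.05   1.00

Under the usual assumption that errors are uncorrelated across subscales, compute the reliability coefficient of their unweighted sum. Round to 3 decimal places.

0.822

Var(C+A+B) = 2.8² + 20.6² + 13.7² + 2·[2.8·20.6·0.27 + 2.8·13.7·0.31 + 20.6·13.7·0.05] = 619.89 + 83.1524 = 703.042.
With uncorrelated errors the cross-covariances are all true-score covariance, so they carry over unchanged; only the diagonal terms shrink to ρᵢσᵢ².
True-score variance = [2.8²·0.91 + 20.6²·0.87 + 13.7²·0.63] + 83.1524 = 494.572 + 83.1524 = 577.725.
Reliability = 577.725 / 703.042 = 0.822.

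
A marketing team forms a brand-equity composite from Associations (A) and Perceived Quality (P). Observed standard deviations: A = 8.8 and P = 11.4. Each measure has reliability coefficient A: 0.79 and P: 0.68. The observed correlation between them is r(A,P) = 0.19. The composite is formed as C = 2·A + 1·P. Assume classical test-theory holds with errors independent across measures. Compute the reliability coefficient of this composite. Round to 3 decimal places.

Var(C) = 2²·8.8² + 11.4² + 2·[2·8.8·11.4·0.19] = 439.72 + 76.2432 = 515.963.
Because errors are independent across components, Cov(Tᵢ,Tⱼ) = Cov(Xᵢ,Xⱼ); the off-diagonal part of the true-score variance is the same as above.
True-score variance = [2²·8.8²·0.79 + 11.4²·0.68] + 76.2432 = 333.083 + 76.2432 = 409.326.
Reliability = 409.326 / 515.963 = 0.793.

0.793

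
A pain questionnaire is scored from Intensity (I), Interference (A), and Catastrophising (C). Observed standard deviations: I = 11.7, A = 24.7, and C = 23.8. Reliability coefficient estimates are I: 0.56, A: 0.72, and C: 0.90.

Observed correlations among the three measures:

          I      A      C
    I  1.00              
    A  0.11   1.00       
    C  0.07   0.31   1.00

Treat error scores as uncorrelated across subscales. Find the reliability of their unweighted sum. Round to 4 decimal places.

Var(I+A+C) = 11.7² + 24.7² + 23.8² + 2·[11.7·24.7·0.11 + 11.7·23.8·0.07 + 24.7·23.8·0.31] = 1313.42 + 467.035 = 1780.46.
Under uncorrelated errors the observed covariances equal the true-score covariances, so only the own-variance terms attenuate.
True-score variance = [11.7²·0.56 + 24.7²·0.72 + 23.8²·0.90] + 467.035 = 1025.72 + 467.035 = 1492.75.
Reliability = 1492.75 / 1780.46 = 0.8384.

0.8384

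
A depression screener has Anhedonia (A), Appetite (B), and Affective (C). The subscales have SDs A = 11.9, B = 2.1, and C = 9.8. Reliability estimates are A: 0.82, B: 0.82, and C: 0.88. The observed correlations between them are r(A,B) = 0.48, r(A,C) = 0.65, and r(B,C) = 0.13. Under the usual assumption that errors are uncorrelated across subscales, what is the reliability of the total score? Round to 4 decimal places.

0.9106

Var(A+B+C) = 11.9² + 2.1² + 9.8² + 2·[11.9·2.1·0.48 + 11.9·9.8·0.65 + 2.1·9.8·0.13] = 242.06 + 180.947 = 423.007.
Because errors are independent across components, Cov(Tᵢ,Tⱼ) = Cov(Xᵢ,Xⱼ); the off-diagonal part of the true-score variance is the same as above.
True-score variance = [11.9²·0.82 + 2.1²·0.82 + 9.8²·0.88] + 180.947 = 204.252 + 180.947 = 385.199.
Reliability = 385.199 / 423.007 = 0.9106.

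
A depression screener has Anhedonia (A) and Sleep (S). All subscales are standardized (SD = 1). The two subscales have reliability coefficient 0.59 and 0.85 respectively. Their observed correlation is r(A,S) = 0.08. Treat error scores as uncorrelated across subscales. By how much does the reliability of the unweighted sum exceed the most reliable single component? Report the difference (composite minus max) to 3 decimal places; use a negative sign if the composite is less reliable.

-0.109

Var(sum) = 2 + 0.16 = 2.16; true-score variance = 1.44 + 0.16 = 1.6; composite reliability = 0.7407.
Max component reliability = 0.8500.
Difference = 0.7407 − 0.8500 = -0.109.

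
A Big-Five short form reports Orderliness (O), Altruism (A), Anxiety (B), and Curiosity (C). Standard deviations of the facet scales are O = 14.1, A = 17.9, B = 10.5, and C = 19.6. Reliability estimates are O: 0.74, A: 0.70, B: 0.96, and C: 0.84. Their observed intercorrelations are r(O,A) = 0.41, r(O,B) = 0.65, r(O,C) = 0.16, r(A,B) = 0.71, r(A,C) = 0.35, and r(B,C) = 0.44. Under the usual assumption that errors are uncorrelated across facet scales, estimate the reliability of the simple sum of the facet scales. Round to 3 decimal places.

0.903

Var(O+A+B+C) = 14.1² + 17.9² + 10.5² + 19.6² + 2·[14.1·17.9·0.41 + 14.1·10.5·0.65 + 14.1·19.6·0.16 + 17.9·10.5·0.71 + 17.9·19.6·0.35 + 10.5·19.6·0.44] = 1013.63 + 1181.44 = 2195.07.
With uncorrelated errors the cross-covariances are all true-score covariance, so they carry over unchanged; only the diagonal terms shrink to ρᵢσᵢ².
True-score variance = [14.1²·0.74 + 17.9²·0.70 + 10.5²·0.96 + 19.6²·0.84] + 1181.44 = 799.941 + 1181.44 = 1981.38.
Reliability = 1981.38 / 2195.07 = 0.903.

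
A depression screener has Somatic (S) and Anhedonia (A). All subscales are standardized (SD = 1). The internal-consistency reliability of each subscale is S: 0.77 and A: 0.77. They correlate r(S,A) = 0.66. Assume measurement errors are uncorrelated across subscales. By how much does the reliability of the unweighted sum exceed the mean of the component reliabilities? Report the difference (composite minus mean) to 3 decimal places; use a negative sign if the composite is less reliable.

0.091

Var(sum) = 2 + 1.32 = 3.32; true-score variance = 1.54 + 1.32 = 2.86; composite reliability = 0.8614.
Mean component reliability = 0.7700.
Difference = 0.8614 − 0.7700 = 0.091.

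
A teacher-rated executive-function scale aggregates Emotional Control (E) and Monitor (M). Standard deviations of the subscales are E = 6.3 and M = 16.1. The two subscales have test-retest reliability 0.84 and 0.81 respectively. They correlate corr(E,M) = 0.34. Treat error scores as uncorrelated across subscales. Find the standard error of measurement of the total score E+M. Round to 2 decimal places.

Var(total) = 298.9 + 68.9724 = 367.872.
True-score variance = 243.3 + 68.9724 = 312.272, so reliability = 0.8489.
Error variance = 367.872 − 312.272 = 55.6003; SEM = √55.6003 = 7.46.

7.46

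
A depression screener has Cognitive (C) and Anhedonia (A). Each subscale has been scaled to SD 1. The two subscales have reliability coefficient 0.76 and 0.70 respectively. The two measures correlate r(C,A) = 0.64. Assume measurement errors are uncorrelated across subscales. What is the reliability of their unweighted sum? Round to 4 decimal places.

0.8354

Var(C+A) = 2 + 2·[0.64] = 2 + 1.28 = 3.28.
With uncorrelated errors the cross-covariances are all true-score covariance, so they carry over unchanged; only the diagonal terms shrink to ρᵢσᵢ².
True-score variance = [0.76 + 0.70] + 1.28 = 1.46 + 1.28 = 2.74.
Reliability = 2.74 / 3.28 = 0.8354.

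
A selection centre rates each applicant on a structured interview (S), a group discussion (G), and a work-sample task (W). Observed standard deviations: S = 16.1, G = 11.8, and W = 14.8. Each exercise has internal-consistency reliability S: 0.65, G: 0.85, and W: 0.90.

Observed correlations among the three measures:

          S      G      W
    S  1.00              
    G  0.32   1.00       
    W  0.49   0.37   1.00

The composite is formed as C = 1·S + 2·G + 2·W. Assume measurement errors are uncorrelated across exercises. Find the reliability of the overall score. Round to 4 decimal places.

0.9103

Var(C) = 16.1² + 2²·11.8² + 2²·14.8² + 2·[2·16.1·11.8·0.32 + 2·16.1·14.8·0.49 + 4·11.8·14.8·0.37] = 1692.33 + 1227.14 = 2919.47.
With uncorrelated errors the cross-covariances are all true-score covariance, so they carry over unchanged; only the diagonal terms shrink to ρᵢσᵢ².
True-score variance = [16.1²·0.65 + 2²·11.8²·0.85 + 2²·14.8²·0.90] + 1227.14 = 1430.45 + 1227.14 = 2657.58.
Reliability = 2657.58 / 2919.47 = 0.9103.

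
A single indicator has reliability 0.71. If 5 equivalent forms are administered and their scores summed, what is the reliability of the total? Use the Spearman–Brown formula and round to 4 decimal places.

ρ_k = kρ / (1 + (k−1)ρ) = 5·0.71 / (1 + 4·0.71) = 3.550 / 3.840 = 0.9245.

0.9245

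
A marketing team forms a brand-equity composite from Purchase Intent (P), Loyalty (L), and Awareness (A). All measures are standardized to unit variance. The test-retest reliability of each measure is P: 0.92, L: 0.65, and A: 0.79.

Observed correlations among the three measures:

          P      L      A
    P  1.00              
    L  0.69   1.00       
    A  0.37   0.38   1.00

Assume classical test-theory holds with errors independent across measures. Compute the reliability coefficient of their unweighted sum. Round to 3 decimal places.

Var(P+L+A) = 3 + 2·[0.69 + 0.37 + 0.38] = 3 + 2.88 = 5.88.
With uncorrelated errors the cross-covariances are all true-score covariance, so they carry over unchanged; only the diagonal terms shrink to ρᵢσᵢ².
True-score variance = [0.92 + 0.65 + 0.79] + 2.88 = 2.36 + 2.88 = 5.24.
Reliability = 5.24 / 5.88 = 0.891.

0.891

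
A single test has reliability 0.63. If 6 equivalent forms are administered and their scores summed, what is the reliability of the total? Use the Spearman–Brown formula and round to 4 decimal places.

0.9108

ρ_k = kρ / (1 + (k−1)ρ) = 6·0.63 / (1 + 5·0.63) = 3.780 / 4.150 = 0.9108.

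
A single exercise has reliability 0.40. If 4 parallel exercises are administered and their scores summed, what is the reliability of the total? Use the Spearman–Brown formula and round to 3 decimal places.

0.727

ρ_k = kρ / (1 + (k−1)ρ) = 4·0.40 / (1 + 3·0.40) = 1.600 / 2.200 = 0.727.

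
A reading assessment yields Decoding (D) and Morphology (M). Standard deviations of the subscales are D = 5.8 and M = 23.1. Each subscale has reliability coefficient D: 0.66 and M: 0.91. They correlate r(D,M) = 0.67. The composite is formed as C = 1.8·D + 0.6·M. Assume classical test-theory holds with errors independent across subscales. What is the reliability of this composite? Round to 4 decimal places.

0.8902

Var(C) = 1.8²·5.8² + 0.6²·23.1² + 2·[1.08·5.8·23.1·0.67] = 301.093 + 193.896 = 494.989.
With uncorrelated errors the cross-covariances are all true-score covariance, so they carry over unchanged; only the diagonal terms shrink to ρᵢσᵢ².
True-score variance = [1.8²·5.8²·0.66 + 0.6²·23.1²·0.91] + 193.896 = 246.746 + 193.896 = 440.642.
Reliability = 440.642 / 494.989 = 0.8902.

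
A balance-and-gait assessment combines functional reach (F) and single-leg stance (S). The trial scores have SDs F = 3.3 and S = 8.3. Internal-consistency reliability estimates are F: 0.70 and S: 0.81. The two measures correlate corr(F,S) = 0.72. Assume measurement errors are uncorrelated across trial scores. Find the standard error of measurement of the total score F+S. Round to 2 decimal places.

Var(total) = 79.78 + 39.4416 = 119.222.
True-score variance = 63.4239 + 39.4416 = 102.866, so reliability = 0.8628.
Error variance = 119.222 − 102.866 = 16.3561; SEM = √16.3561 = 4.04.

4.04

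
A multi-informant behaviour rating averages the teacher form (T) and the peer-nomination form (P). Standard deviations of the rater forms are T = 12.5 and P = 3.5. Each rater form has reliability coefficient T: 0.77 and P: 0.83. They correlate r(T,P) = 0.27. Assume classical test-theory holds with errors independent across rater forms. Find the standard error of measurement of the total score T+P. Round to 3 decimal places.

Var(total) = 168.5 + 23.625 = 192.125.
True-score variance = 130.48 + 23.625 = 154.105, so reliability = 0.8021.
Error variance = 192.125 − 154.105 = 38.02; SEM = √38.02 = 6.166.

6.166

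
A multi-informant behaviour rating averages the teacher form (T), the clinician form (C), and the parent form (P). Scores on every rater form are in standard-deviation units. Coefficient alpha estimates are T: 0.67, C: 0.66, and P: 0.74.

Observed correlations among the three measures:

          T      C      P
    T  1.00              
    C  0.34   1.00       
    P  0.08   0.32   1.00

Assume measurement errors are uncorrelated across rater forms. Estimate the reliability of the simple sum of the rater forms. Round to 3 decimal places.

0.792

Var(T+C+P) = 3 + 2·[0.34 + 0.08 + 0.32] = 3 + 1.48 = 4.48.
Because errors are independent across components, Cov(Tᵢ,Tⱼ) = Cov(Xᵢ,Xⱼ); the off-diagonal part of the true-score variance is the same as above.
True-score variance = [0.67 + 0.66 + 0.74] + 1.48 = 2.07 + 1.48 = 3.55.
Reliability = 3.55 / 4.48 = 0.792.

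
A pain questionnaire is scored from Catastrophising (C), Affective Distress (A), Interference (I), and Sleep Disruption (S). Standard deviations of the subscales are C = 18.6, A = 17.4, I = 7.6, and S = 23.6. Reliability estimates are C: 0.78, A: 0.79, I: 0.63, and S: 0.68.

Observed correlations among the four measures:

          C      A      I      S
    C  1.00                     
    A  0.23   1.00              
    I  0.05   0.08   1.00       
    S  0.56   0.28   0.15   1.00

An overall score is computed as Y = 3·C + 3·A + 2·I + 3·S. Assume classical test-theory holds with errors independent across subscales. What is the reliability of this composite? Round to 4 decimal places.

0.8485

Var(Y) = 3²·18.6² + 3²·17.4² + 2²·7.6² + 3²·23.6² + 2·[9·18.6·17.4·0.23 + 6·18.6·7.6·0.05 + 9·18.6·23.6·0.56 + 6·17.4·7.6·0.08 + 9·17.4·23.6·0.28 + 6·7.6·23.6·0.15] = 11082.2 + 8368.83 = 19451.
With uncorrelated errors the cross-covariances are all true-score covariance, so they carry over unchanged; only the diagonal terms shrink to ρᵢσᵢ².
True-score variance = [3²·18.6²·0.78 + 3²·17.4²·0.79 + 2²·7.6²·0.63 + 3²·23.6²·0.68] + 8368.83 = 8135.41 + 8368.83 = 16504.2.
Reliability = 16504.2 / 19451 = 0.8485.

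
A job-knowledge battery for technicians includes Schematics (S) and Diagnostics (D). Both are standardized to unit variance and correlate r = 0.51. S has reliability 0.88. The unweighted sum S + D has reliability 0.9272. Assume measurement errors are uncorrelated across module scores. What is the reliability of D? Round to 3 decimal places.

Var(S+D) = 2 + 2·0.51 = 3.020.
True-score variance = ρ_S + ρ_D + 2·0.51, so 0.9272 = (0.88 + ρ_D + 1.02) / 3.020.
ρ_D = 0.9272·3.020 − 0.88 − 1.02 = 0.900.

0.900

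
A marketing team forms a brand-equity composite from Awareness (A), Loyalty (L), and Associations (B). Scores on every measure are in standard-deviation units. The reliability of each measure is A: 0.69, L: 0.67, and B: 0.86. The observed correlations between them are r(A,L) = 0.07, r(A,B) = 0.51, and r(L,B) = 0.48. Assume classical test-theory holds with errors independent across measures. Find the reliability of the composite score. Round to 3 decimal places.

Var(A+L+B) = 3 + 2·[0.07 + 0.51 + 0.48] = 3 + 2.12 = 5.12.
With uncorrelated errors the cross-covariances are all true-score covariance, so they carry over unchanged; only the diagonal terms shrink to ρᵢσᵢ².
True-score variance = [0.69 + 0.67 + 0.86] + 2.12 = 2.22 + 2.12 = 4.34.
Reliability = 4.34 / 5.12 = 0.848.

0.848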